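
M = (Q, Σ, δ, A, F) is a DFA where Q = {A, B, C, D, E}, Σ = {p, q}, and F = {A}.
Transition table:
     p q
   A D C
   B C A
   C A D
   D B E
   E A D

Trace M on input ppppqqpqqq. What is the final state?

A --p--> D
D --p--> B
B --p--> C
C --p--> A
A --q--> C
C --q--> D
D --p--> B
B --q--> A
A --q--> C
C --q--> D

D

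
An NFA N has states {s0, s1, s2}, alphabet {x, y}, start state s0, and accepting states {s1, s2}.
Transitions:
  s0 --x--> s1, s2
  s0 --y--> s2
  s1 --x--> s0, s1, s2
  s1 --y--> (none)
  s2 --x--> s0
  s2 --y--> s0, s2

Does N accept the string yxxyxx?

Start: {s0}
read y: {s2}
read x: {s0}
read x: {s1, s2}
read y: {s0, s2}
read x: {s0, s1, s2}
read x: {s0, s1, s2}
Reachable ∩ accepting = {s1, s2} — nonempty.

accepted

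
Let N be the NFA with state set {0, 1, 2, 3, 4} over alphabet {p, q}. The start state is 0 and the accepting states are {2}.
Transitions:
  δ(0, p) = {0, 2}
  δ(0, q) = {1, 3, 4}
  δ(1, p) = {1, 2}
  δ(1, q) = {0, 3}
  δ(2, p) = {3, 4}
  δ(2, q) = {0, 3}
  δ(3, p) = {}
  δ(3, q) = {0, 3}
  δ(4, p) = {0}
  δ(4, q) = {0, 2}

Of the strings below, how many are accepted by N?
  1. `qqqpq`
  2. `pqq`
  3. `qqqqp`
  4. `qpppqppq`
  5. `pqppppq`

4

`qqqpq`: rejected
`pqq`: accepted
`qqqqp`: accepted
`qpppqppq`: accepted
`pqppppq`: accepted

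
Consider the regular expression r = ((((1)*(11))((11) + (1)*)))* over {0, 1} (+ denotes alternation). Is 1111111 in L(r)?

yes

Split into 3 pieces 11 · 11 · 111; each matches (((1)*(11))((11)+(1)*)).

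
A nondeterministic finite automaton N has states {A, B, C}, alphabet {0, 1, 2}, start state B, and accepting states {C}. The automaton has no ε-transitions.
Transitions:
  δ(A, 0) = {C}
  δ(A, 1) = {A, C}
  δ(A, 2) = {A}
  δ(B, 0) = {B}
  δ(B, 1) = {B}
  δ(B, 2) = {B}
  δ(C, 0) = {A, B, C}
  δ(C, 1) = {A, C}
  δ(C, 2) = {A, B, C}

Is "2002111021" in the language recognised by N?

Start: {B}
read 2: {B}
read 0: {B}
read 0: {B}
read 2: {B}
read 1: {B}
read 1: {B}
read 1: {B}
read 0: {B}
read 2: {B}
read 1: {B}
Reachable ∩ accepting = {} — empty.

rejected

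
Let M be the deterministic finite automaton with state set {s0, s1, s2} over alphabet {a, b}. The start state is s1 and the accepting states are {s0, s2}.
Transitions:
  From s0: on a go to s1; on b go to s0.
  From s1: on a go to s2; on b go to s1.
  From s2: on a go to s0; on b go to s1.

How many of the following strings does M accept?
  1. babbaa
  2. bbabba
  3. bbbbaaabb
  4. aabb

babbaa: accepted
bbabba: accepted
bbbbaaabb: rejected
aabb: accepted

3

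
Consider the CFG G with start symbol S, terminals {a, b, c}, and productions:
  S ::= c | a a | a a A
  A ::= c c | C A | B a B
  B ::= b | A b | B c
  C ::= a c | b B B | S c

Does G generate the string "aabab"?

S ⇒ aaA ⇒ aaBaB ⇒ aabaB ⇒ aabab

yes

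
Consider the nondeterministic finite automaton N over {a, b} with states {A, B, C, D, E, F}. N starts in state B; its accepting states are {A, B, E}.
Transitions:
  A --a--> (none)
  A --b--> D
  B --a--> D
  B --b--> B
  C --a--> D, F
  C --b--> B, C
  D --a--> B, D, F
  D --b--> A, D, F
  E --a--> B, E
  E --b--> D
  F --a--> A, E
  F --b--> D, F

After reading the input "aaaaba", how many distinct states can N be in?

5

Start: {B}
read a: {D}
read a: {B, D, F}
read a: {A, B, D, E, F}
read a: {A, B, D, E, F}
read b: {A, B, D, F}
read a: {A, B, D, E, F}
Final reachable set {A, B, D, E, F} has 5 states.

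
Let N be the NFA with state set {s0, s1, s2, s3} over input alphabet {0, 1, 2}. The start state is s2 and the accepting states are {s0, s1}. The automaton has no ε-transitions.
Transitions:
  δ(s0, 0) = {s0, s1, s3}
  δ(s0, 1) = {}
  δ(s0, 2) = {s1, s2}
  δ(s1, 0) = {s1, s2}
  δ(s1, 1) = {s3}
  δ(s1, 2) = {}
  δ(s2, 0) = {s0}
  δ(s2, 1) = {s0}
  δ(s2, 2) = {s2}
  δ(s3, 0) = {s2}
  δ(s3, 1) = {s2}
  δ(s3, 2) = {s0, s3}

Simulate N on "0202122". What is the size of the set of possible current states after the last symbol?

4

Start: {s2}
read 0: {s0}
read 2: {s1, s2}
read 0: {s0, s1, s2}
read 2: {s1, s2}
read 1: {s0, s3}
read 2: {s0, s1, s2, s3}
read 2: {s0, s1, s2, s3}
Final reachable set {s0, s1, s2, s3} has 4 states.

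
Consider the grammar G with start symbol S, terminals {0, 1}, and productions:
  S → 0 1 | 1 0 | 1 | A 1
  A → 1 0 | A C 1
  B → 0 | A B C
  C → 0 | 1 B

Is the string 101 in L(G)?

S ⇒ A1 ⇒ 101

yes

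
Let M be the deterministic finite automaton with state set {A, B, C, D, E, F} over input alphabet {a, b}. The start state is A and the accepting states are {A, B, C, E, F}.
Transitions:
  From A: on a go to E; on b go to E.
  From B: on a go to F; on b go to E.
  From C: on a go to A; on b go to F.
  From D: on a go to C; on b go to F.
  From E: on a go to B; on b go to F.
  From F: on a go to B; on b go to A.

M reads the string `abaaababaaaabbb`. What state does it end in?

A --a--> E
E --b--> F
F --a--> B
B --a--> F
F --a--> B
B --b--> E
E --a--> B
B --b--> E
E --a--> B
B --a--> F
F --a--> B
B --a--> F
F --b--> A
A --b--> E
E --b--> F

F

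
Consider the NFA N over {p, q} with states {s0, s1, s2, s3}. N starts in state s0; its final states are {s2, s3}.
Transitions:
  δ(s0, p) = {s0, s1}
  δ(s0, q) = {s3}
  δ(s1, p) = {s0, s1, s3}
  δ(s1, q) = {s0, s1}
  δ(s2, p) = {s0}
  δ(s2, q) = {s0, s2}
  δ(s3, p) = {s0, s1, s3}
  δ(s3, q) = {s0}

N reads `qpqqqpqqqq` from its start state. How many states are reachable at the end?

3

Start: {s0}
read q: {s3}
read p: {s0, s1, s3}
read q: {s0, s1, s3}
read q: {s0, s1, s3}
read q: {s0, s1, s3}
read p: {s0, s1, s3}
read q: {s0, s1, s3}
read q: {s0, s1, s3}
read q: {s0, s1, s3}
read q: {s0, s1, s3}
Final reachable set {s0, s1, s3} has 3 states.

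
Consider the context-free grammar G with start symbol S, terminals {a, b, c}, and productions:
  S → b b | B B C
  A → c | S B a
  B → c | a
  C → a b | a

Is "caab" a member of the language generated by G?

yes

S ⇒ BBC ⇒ cBC ⇒ caC ⇒ caab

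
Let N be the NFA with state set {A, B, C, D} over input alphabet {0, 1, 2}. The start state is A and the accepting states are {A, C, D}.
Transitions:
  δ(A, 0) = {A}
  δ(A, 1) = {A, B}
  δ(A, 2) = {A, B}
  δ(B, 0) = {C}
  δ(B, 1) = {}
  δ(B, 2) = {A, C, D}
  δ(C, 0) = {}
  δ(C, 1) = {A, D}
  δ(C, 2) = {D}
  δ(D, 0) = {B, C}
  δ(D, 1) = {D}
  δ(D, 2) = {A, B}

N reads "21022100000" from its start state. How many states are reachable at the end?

1

Start: {A}
read 2: {A, B}
read 1: {A, B}
read 0: {A, C}
read 2: {A, B, D}
read 2: {A, B, C, D}
read 1: {A, B, D}
read 0: {A, B, C}
read 0: {A, C}
read 0: {A}
read 0: {A}
read 0: {A}
Final reachable set {A} has 1 state.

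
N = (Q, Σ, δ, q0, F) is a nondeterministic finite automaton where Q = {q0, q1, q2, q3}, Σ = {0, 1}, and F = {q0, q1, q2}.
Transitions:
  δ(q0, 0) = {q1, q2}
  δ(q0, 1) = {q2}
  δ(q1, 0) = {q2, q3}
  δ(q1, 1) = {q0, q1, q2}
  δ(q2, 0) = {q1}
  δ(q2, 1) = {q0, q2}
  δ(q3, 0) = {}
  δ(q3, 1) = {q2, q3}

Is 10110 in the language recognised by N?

Start: {q0}
read 1: {q2}
read 0: {q1}
read 1: {q0, q1, q2}
read 1: {q0, q1, q2}
read 0: {q1, q2, q3}
Reachable ∩ accepting = {q1, q2} — nonempty.

accepted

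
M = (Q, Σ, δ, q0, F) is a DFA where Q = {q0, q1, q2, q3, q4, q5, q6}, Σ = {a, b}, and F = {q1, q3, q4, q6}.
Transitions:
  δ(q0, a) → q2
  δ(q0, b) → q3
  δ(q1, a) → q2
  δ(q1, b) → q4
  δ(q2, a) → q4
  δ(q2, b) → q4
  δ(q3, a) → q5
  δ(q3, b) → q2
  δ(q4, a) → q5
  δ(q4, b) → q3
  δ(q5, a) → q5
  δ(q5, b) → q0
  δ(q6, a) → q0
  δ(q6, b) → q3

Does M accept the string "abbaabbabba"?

rejected

q0 --a--> q2
q2 --b--> q4
q4 --b--> q3
q3 --a--> q5
q5 --a--> q5
q5 --b--> q0
q0 --b--> q3
q3 --a--> q5
q5 --b--> q0
q0 --b--> q3
q3 --a--> q5
End in state q5, which is not an accepting state.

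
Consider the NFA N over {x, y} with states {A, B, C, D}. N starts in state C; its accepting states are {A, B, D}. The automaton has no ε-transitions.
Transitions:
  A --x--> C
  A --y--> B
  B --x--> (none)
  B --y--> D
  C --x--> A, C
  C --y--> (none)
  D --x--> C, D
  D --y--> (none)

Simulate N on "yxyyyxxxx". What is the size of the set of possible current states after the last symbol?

Start: {C}
read y: {}
The reachable set is empty and stays empty for the remaining 8 symbols.
Final reachable set {} has 0 states.

0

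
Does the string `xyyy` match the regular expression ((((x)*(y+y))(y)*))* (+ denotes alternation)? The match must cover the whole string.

yes

Split into 3 pieces xy · y · y; each matches (((x)*(y+y))(y)*).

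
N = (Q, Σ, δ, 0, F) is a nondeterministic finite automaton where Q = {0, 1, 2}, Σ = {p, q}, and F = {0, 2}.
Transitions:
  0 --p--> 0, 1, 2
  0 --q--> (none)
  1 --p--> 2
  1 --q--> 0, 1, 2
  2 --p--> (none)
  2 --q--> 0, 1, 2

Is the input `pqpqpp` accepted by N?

accepted

Start: {0}
read p: {0, 1, 2}
read q: {0, 1, 2}
read p: {0, 1, 2}
read q: {0, 1, 2}
read p: {0, 1, 2}
read p: {0, 1, 2}
Reachable ∩ accepting = {0, 2} — nonempty.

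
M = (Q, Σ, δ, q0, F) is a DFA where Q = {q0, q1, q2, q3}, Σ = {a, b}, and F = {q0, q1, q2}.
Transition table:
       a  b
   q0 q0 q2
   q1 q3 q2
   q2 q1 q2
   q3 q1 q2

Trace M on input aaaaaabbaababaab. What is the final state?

q0 --a--> q0
q0 --a--> q0
q0 --a--> q0
q0 --a--> q0
q0 --a--> q0
q0 --a--> q0
q0 --b--> q2
q2 --b--> q2
q2 --a--> q1
q1 --a--> q3
q3 --b--> q2
q2 --a--> q1
q1 --b--> q2
q2 --a--> q1
q1 --a--> q3
q3 --b--> q2

q2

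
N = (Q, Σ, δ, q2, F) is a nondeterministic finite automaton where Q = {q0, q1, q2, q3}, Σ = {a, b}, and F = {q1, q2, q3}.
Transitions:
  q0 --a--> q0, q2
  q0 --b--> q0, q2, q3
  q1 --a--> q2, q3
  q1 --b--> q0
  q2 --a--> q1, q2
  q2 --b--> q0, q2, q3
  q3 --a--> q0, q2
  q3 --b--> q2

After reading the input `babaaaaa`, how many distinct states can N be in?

4

Start: {q2}
read b: {q0, q2, q3}
read a: {q0, q1, q2}
read b: {q0, q2, q3}
read a: {q0, q1, q2}
read a: {q0, q1, q2, q3}
read a: {q0, q1, q2, q3}
read a: {q0, q1, q2, q3}
read a: {q0, q1, q2, q3}
Final reachable set {q0, q1, q2, q3} has 4 states.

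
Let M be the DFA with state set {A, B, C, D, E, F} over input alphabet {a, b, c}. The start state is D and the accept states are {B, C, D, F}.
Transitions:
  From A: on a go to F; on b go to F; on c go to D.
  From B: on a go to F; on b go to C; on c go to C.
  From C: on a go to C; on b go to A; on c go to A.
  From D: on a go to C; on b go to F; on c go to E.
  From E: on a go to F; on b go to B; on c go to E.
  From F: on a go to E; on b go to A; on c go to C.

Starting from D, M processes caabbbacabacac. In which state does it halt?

A

D --c--> E
E --a--> F
F --a--> E
E --b--> B
B --b--> C
C --b--> A
A --a--> F
F --c--> C
C --a--> C
C --b--> A
A --a--> F
F --c--> C
C --a--> C
C --c--> A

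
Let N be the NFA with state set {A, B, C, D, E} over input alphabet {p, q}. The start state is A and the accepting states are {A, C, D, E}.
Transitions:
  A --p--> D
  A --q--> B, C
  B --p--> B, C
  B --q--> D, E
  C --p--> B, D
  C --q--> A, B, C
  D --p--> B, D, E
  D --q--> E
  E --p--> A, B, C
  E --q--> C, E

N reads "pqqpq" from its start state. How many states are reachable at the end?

5

Start: {A}
read p: {D}
read q: {E}
read q: {C, E}
read p: {A, B, C, D}
read q: {A, B, C, D, E}
Final reachable set {A, B, C, D, E} has 5 states.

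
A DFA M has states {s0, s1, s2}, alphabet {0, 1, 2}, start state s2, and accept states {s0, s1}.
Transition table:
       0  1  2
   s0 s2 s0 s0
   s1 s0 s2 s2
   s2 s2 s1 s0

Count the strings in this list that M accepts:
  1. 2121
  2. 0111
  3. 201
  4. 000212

2121: accepted
0111: accepted
201: accepted
000212: accepted

4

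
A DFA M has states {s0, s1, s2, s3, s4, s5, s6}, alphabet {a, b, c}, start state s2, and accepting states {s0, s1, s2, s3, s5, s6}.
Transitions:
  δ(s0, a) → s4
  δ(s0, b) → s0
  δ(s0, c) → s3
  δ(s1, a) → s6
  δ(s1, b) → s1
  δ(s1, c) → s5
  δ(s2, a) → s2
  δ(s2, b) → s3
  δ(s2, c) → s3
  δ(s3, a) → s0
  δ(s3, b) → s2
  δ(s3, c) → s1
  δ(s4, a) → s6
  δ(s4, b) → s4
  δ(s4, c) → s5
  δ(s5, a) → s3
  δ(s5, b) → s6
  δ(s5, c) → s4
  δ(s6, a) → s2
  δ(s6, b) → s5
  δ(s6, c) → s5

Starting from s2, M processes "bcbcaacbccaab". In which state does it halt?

s3

s2 --b--> s3
s3 --c--> s1
s1 --b--> s1
s1 --c--> s5
s5 --a--> s3
s3 --a--> s0
s0 --c--> s3
s3 --b--> s2
s2 --c--> s3
s3 --c--> s1
s1 --a--> s6
s6 --a--> s2
s2 --b--> s3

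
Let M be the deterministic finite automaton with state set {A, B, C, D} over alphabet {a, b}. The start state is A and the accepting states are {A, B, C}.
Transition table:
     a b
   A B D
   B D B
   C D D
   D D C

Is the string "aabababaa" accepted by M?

rejected

A --a--> B
B --a--> D
D --b--> C
C --a--> D
D --b--> C
C --a--> D
D --b--> C
C --a--> D
D --a--> D
End in state D, which is not an accepting state.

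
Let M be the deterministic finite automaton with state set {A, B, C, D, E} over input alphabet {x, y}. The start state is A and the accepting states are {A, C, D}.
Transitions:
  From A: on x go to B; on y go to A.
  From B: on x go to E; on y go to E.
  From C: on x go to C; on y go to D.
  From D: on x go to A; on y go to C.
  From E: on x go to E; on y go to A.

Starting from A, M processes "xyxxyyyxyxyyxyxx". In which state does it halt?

A --x--> B
B --y--> E
E --x--> E
E --x--> E
E --y--> A
A --y--> A
A --y--> A
A --x--> B
B --y--> E
E --x--> E
E --y--> A
A --y--> A
A --x--> B
B --y--> E
E --x--> E
E --x--> E

E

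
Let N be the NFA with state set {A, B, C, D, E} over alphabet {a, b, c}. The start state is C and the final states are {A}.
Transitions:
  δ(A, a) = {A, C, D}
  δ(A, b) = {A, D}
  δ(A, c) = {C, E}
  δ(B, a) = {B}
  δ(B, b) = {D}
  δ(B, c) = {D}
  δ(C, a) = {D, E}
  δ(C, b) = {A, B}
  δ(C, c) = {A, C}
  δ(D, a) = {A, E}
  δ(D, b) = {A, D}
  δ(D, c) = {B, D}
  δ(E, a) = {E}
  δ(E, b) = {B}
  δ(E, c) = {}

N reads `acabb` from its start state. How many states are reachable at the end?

Start: {C}
read a: {D, E}
read c: {B, D}
read a: {A, B, E}
read b: {A, B, D}
read b: {A, D}
Final reachable set {A, D} has 2 states.

2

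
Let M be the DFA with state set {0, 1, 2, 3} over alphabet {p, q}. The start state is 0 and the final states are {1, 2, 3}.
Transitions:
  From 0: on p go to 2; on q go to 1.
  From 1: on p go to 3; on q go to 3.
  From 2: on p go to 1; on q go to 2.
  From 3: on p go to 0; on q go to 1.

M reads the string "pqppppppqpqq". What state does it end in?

0 --p--> 2
2 --q--> 2
2 --p--> 1
1 --p--> 3
3 --p--> 0
0 --p--> 2
2 --p--> 1
1 --p--> 3
3 --q--> 1
1 --p--> 3
3 --q--> 1
1 --q--> 3

3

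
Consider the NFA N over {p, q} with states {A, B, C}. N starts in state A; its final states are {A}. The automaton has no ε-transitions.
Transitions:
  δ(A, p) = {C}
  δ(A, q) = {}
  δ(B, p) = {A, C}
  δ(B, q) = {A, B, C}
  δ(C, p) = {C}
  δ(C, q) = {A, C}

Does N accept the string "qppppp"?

rejected

Start: {A}
read q: {}
The reachable set is empty and stays empty for the remaining 5 symbols.
Reachable ∩ accepting = {} — empty.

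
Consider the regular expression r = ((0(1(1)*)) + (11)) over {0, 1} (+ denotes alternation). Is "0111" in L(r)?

yes

The left alternative (0(1(1)*)) matches 0111.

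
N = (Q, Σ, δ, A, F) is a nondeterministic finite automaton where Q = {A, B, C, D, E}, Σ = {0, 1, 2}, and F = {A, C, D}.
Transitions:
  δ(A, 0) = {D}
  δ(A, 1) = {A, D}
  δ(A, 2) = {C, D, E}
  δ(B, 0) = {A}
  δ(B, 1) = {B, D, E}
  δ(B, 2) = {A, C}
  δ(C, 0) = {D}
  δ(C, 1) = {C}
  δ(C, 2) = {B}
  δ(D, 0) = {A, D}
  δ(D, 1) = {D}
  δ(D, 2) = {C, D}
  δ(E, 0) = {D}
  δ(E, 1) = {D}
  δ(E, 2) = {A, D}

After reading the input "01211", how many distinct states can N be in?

2

Start: {A}
read 0: {D}
read 1: {D}
read 2: {C, D}
read 1: {C, D}
read 1: {C, D}
Final reachable set {C, D} has 2 states.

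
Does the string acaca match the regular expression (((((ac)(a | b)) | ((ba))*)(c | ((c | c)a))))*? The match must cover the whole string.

yes

Split into 1 piece acaca; each matches ((((ac)(a|b))|((ba))*)(c|((c|c)a))).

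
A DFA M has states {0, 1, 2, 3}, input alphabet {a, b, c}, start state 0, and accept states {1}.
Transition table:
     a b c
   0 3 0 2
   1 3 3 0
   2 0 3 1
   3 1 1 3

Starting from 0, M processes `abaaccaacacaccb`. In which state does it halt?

1

0 --a--> 3
3 --b--> 1
1 --a--> 3
3 --a--> 1
1 --c--> 0
0 --c--> 2
2 --a--> 0
0 --a--> 3
3 --c--> 3
3 --a--> 1
1 --c--> 0
0 --a--> 3
3 --c--> 3
3 --c--> 3
3 --b--> 1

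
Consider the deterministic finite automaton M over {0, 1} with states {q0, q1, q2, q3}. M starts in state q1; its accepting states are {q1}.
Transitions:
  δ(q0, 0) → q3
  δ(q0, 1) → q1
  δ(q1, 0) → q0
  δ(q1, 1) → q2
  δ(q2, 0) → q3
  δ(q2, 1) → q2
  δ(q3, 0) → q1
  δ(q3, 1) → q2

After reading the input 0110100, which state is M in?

q1 --0--> q0
q0 --1--> q1
q1 --1--> q2
q2 --0--> q3
q3 --1--> q2
q2 --0--> q3
q3 --0--> q1

q1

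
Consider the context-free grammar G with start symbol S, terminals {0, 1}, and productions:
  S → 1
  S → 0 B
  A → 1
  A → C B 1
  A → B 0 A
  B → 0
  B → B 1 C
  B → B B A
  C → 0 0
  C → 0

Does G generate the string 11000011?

no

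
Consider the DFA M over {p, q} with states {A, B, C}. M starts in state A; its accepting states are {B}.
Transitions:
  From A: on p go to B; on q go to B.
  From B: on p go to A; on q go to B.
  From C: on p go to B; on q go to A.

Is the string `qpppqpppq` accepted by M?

accepted

A --q--> B
B --p--> A
A --p--> B
B --p--> A
A --q--> B
B --p--> A
A --p--> B
B --p--> A
A --q--> B
End in state B, which is an accepting state.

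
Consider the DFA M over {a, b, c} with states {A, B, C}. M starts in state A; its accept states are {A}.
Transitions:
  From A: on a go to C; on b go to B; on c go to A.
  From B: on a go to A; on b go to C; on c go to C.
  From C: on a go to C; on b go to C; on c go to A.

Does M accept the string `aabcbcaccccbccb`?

A --a--> C
C --a--> C
C --b--> C
C --c--> A
A --b--> B
B --c--> C
C --a--> C
C --c--> A
A --c--> A
A --c--> A
A --c--> A
A --b--> B
B --c--> C
C --c--> A
A --b--> B
End in state B, which is not an accepting state.

rejected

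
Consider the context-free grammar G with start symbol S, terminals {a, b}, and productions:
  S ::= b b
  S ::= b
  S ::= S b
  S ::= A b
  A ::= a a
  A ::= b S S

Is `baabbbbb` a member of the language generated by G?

yes

S ⇒ Ab ⇒ bSSb ⇒ bSbSb ⇒ bAbbSb ⇒ baabbSb ⇒ baabbbbb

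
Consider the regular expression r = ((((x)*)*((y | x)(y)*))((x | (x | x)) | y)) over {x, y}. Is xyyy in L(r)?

yes

Split as xyy·y: (((x)*)*((y|x)(y)*)) matches xyy and ((x|(x|x))|y) matches y.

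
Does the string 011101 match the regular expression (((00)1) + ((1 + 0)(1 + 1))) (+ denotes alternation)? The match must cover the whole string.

Neither ((00)1) nor ((1+0)(1+1)) matches 011101.

no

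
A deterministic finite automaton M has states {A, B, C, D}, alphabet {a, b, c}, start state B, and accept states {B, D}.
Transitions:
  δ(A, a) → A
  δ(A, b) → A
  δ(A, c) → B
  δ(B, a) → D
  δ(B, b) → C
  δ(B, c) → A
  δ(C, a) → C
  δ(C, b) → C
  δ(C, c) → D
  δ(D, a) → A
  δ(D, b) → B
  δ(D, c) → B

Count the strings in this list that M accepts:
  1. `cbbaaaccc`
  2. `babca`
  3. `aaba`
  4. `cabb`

`cbbaaaccc`: accepted
`babca`: rejected
`aaba`: rejected
`cabb`: rejected

1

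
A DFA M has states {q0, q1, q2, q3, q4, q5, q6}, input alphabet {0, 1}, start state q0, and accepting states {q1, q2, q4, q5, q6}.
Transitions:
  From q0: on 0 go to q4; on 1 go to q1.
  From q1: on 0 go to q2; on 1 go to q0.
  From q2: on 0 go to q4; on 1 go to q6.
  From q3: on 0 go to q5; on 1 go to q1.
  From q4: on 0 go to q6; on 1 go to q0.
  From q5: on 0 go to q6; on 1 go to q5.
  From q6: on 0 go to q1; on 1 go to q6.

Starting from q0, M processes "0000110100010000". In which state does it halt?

q0 --0--> q4
q4 --0--> q6
q6 --0--> q1
q1 --0--> q2
q2 --1--> q6
q6 --1--> q6
q6 --0--> q1
q1 --1--> q0
q0 --0--> q4
q4 --0--> q6
q6 --0--> q1
q1 --1--> q0
q0 --0--> q4
q4 --0--> q6
q6 --0--> q1
q1 --0--> q2

q2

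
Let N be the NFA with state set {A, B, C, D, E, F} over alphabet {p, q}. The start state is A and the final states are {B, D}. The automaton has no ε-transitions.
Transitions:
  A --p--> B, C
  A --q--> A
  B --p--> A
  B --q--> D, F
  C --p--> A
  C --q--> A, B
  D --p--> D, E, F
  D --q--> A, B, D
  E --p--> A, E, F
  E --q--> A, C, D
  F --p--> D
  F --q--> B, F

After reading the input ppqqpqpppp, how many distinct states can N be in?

6

Start: {A}
read p: {B, C}
read p: {A}
read q: {A}
read q: {A}
read p: {B, C}
read q: {A, B, D, F}
read p: {A, B, C, D, E, F}
read p: {A, B, C, D, E, F}
read p: {A, B, C, D, E, F}
read p: {A, B, C, D, E, F}
Final reachable set {A, B, C, D, E, F} has 6 states.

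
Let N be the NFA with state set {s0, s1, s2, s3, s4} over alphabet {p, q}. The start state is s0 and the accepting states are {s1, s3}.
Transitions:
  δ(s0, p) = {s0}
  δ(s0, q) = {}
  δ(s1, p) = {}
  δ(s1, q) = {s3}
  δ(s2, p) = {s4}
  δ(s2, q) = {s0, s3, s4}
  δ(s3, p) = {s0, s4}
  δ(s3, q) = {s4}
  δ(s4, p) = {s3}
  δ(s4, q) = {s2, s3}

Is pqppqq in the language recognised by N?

rejected

Start: {s0}
read p: {s0}
read q: {}
The reachable set is empty and stays empty for the remaining 4 symbols.
Reachable ∩ accepting = {} — empty.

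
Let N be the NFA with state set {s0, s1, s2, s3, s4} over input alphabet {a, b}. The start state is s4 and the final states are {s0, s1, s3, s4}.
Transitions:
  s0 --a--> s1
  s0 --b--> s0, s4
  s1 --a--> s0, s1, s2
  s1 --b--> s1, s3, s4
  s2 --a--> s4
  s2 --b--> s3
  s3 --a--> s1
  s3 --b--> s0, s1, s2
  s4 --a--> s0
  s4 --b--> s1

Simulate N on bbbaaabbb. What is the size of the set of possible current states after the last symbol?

5

Start: {s4}
read b: {s1}
read b: {s1, s3, s4}
read b: {s0, s1, s2, s3, s4}
read a: {s0, s1, s2, s4}
read a: {s0, s1, s2, s4}
read a: {s0, s1, s2, s4}
read b: {s0, s1, s3, s4}
read b: {s0, s1, s2, s3, s4}
read b: {s0, s1, s2, s3, s4}
Final reachable set {s0, s1, s2, s3, s4} has 5 states.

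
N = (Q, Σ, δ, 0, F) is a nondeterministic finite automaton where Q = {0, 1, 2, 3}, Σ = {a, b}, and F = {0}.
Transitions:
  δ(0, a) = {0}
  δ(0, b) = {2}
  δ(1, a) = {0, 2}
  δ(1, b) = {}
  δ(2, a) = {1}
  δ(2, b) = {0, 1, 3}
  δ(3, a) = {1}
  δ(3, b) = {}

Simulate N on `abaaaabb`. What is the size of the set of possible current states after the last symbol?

4

Start: {0}
read a: {0}
read b: {2}
read a: {1}
read a: {0, 2}
read a: {0, 1}
read a: {0, 2}
read b: {0, 1, 2, 3}
read b: {0, 1, 2, 3}
Final reachable set {0, 1, 2, 3} has 4 states.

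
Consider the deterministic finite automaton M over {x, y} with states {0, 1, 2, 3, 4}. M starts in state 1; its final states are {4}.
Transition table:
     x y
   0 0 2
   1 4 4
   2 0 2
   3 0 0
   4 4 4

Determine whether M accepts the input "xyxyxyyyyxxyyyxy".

1 --x--> 4
4 --y--> 4
4 --x--> 4
4 --y--> 4
4 --x--> 4
4 --y--> 4
4 --y--> 4
4 --y--> 4
4 --y--> 4
4 --x--> 4
4 --x--> 4
4 --y--> 4
4 --y--> 4
4 --y--> 4
4 --x--> 4
4 --y--> 4
End in state 4, which is an accepting state.

accepted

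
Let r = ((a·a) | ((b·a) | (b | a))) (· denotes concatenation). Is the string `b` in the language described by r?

The right alternative ((b·a)|(b|a)) matches b.

yes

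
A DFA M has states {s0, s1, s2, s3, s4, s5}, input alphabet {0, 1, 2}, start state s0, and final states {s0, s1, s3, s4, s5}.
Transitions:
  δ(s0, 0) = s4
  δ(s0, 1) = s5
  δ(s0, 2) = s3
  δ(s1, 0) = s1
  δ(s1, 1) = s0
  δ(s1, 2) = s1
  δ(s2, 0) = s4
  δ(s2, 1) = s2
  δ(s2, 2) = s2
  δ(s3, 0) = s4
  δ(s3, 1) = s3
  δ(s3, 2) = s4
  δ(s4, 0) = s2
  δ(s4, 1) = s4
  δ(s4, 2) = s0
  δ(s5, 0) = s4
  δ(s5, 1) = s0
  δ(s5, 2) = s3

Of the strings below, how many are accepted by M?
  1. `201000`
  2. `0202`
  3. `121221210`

`201000`: rejected
`0202`: accepted
`121221210`: accepted

2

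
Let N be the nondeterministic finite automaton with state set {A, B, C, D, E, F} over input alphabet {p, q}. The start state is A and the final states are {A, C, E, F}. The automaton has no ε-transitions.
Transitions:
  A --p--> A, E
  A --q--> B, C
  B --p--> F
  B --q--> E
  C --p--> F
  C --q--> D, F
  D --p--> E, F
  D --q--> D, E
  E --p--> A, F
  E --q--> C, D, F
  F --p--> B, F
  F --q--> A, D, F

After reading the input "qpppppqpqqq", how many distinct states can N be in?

6

Start: {A}
read q: {B, C}
read p: {F}
read p: {B, F}
read p: {B, F}
read p: {B, F}
read p: {B, F}
read q: {A, D, E, F}
read p: {A, B, E, F}
read q: {A, B, C, D, E, F}
read q: {A, B, C, D, E, F}
read q: {A, B, C, D, E, F}
Final reachable set {A, B, C, D, E, F} has 6 states.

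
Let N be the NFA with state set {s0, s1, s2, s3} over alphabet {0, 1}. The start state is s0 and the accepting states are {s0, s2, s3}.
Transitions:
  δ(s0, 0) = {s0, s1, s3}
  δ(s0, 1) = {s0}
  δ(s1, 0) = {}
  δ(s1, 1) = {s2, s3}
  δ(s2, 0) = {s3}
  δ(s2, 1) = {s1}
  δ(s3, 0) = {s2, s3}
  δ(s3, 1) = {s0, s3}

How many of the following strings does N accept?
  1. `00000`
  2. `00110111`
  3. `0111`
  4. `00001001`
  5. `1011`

`00000`: accepted
`00110111`: accepted
`0111`: accepted
`00001001`: accepted
`1011`: accepted

5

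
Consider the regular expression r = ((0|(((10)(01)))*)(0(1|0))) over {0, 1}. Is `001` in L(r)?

Split as 0·01: (0|(((10)(01)))*) matches 0 and (0(1|0)) matches 01.

yes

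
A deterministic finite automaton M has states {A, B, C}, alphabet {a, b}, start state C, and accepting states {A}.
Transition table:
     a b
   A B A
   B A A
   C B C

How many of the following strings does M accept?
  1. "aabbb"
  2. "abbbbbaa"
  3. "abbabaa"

"aabbb": accepted
"abbbbbaa": accepted
"abbabaa": accepted

3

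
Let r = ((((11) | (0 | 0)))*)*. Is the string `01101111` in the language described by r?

yes

Split into 5 pieces 0 · 11 · 0 · 11 · 11; each matches (((11)|(0|0)))*.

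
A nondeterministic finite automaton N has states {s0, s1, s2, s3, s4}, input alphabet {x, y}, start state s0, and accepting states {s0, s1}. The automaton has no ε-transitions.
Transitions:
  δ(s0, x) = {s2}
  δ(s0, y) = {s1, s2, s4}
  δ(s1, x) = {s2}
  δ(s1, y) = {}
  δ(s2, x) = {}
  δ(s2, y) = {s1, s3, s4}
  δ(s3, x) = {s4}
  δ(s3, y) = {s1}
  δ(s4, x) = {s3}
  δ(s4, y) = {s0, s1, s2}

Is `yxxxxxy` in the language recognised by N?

Start: {s0}
read y: {s1, s2, s4}
read x: {s2, s3}
read x: {s4}
read x: {s3}
read x: {s4}
read x: {s3}
read y: {s1}
Reachable ∩ accepting = {s1} — nonempty.

accepted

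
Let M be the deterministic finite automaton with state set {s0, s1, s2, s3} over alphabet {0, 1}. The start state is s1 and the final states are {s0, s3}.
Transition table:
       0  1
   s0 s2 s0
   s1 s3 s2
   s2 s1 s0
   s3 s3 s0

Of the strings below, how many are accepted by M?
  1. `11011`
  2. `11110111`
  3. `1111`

`11011`: accepted
`11110111`: accepted
`1111`: accepted

3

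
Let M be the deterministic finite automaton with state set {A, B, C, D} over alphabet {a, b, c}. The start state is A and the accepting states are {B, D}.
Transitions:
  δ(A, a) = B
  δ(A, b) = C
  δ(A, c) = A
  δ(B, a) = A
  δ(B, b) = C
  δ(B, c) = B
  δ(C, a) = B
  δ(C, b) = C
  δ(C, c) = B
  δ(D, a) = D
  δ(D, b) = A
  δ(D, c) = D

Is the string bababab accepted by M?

A --b--> C
C --a--> B
B --b--> C
C --a--> B
B --b--> C
C --a--> B
B --b--> C
End in state C, which is not an accepting state.

rejected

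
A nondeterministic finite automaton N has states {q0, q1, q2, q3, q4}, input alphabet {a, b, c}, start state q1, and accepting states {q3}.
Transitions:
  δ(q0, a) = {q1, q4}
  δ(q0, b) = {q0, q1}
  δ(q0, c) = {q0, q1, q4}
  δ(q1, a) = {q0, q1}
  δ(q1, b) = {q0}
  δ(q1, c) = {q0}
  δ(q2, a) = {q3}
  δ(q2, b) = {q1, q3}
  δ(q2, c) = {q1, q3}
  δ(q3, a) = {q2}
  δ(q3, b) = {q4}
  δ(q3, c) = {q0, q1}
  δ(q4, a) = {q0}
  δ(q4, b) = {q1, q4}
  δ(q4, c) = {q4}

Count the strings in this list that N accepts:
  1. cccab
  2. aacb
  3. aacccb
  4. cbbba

cccab: rejected
aacb: rejected
aacccb: rejected
cbbba: rejected

0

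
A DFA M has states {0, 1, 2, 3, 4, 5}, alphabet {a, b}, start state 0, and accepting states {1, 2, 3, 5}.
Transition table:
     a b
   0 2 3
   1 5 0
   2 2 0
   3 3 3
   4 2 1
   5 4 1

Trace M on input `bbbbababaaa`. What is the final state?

3

0 --b--> 3
3 --b--> 3
3 --b--> 3
3 --b--> 3
3 --a--> 3
3 --b--> 3
3 --a--> 3
3 --b--> 3
3 --a--> 3
3 --a--> 3
3 --a--> 3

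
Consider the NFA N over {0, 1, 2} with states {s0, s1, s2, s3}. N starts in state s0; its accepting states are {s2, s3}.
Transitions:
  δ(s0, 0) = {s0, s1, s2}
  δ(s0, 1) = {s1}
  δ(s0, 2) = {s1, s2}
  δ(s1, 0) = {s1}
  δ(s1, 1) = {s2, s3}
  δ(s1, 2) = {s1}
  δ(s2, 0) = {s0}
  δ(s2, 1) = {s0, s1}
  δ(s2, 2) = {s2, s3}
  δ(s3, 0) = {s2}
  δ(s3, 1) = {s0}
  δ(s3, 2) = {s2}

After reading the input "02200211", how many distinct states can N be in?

Start: {s0}
read 0: {s0, s1, s2}
read 2: {s1, s2, s3}
read 2: {s1, s2, s3}
read 0: {s0, s1, s2}
read 0: {s0, s1, s2}
read 2: {s1, s2, s3}
read 1: {s0, s1, s2, s3}
read 1: {s0, s1, s2, s3}
Final reachable set {s0, s1, s2, s3} has 4 states.

4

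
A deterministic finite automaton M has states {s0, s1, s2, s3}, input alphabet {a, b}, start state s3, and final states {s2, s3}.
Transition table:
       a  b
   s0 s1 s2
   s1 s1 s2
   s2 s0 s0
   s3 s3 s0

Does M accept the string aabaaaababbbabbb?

accepted

s3 --a--> s3
s3 --a--> s3
s3 --b--> s0
s0 --a--> s1
s1 --a--> s1
s1 --a--> s1
s1 --a--> s1
s1 --b--> s2
s2 --a--> s0
s0 --b--> s2
s2 --b--> s0
s0 --b--> s2
s2 --a--> s0
s0 --b--> s2
s2 --b--> s0
s0 --b--> s2
End in state s2, which is an accepting state.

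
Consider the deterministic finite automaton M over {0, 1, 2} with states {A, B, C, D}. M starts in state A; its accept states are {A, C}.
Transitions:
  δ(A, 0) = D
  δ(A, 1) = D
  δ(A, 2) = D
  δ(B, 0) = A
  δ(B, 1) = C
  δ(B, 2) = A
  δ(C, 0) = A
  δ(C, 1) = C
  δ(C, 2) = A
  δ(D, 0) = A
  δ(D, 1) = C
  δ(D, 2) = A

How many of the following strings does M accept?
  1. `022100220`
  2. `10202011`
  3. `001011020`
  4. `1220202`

3

`022100220`: accepted
`10202011`: accepted
`001011020`: accepted
`1220202`: rejected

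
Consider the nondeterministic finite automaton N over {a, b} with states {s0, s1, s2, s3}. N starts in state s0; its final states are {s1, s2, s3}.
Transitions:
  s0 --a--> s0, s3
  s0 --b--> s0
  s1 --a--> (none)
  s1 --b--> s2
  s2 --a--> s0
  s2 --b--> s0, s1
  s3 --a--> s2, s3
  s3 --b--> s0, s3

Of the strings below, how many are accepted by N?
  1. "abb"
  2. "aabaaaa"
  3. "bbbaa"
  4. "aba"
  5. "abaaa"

"abb": accepted
"aabaaaa": accepted
"bbbaa": accepted
"aba": accepted
"abaaa": accepted

5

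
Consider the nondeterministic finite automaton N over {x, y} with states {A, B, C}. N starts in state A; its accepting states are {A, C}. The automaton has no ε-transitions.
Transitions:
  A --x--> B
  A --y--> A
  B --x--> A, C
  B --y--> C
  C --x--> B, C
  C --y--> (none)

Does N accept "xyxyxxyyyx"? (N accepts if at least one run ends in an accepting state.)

rejected

Start: {A}
read x: {B}
read y: {C}
read x: {B, C}
read y: {C}
read x: {B, C}
read x: {A, B, C}
read y: {A, C}
read y: {A}
read y: {A}
read x: {B}
Reachable ∩ accepting = {} — empty.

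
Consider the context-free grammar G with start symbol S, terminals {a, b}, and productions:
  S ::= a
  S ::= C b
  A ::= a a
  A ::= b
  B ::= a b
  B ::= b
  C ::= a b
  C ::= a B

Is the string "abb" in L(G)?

yes

S ⇒ Cb ⇒ abb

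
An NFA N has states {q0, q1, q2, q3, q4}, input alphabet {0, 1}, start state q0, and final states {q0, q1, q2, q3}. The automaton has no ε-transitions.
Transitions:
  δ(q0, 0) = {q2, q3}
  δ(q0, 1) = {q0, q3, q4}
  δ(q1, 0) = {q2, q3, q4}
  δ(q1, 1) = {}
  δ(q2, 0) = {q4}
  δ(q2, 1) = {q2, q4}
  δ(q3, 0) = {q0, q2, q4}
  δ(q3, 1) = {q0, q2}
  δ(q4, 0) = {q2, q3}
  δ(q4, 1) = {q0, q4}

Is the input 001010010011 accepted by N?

accepted

Start: {q0}
read 0: {q2, q3}
read 0: {q0, q2, q4}
read 1: {q0, q2, q3, q4}
read 0: {q0, q2, q3, q4}
read 1: {q0, q2, q3, q4}
read 0: {q0, q2, q3, q4}
read 0: {q0, q2, q3, q4}
read 1: {q0, q2, q3, q4}
read 0: {q0, q2, q3, q4}
read 0: {q0, q2, q3, q4}
read 1: {q0, q2, q3, q4}
read 1: {q0, q2, q3, q4}
Reachable ∩ accepting = {q0, q2, q3} — nonempty.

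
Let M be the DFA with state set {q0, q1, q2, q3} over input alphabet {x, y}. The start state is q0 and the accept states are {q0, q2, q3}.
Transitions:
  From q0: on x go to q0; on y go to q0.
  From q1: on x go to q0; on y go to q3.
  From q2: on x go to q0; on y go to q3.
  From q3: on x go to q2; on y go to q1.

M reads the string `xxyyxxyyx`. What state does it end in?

q0

q0 --x--> q0
q0 --x--> q0
q0 --y--> q0
q0 --y--> q0
q0 --x--> q0
q0 --x--> q0
q0 --y--> q0
q0 --y--> q0
q0 --x--> q0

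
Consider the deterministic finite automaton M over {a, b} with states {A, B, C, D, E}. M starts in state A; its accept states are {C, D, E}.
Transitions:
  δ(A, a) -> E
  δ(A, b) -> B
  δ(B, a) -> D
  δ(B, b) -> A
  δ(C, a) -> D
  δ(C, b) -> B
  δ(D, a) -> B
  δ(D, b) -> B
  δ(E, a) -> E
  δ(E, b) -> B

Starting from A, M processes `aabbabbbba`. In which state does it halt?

A --a--> E
E --a--> E
E --b--> B
B --b--> A
A --a--> E
E --b--> B
B --b--> A
A --b--> B
B --b--> A
A --a--> E

E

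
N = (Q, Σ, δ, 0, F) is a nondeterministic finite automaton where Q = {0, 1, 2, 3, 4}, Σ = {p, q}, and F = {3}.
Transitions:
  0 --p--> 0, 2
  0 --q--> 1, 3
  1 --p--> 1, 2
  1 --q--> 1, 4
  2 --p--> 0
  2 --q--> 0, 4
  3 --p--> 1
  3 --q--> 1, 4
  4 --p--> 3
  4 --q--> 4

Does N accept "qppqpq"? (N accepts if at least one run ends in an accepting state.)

accepted

Start: {0}
read q: {1, 3}
read p: {1, 2}
read p: {0, 1, 2}
read q: {0, 1, 3, 4}
read p: {0, 1, 2, 3}
read q: {0, 1, 3, 4}
Reachable ∩ accepting = {3} — nonempty.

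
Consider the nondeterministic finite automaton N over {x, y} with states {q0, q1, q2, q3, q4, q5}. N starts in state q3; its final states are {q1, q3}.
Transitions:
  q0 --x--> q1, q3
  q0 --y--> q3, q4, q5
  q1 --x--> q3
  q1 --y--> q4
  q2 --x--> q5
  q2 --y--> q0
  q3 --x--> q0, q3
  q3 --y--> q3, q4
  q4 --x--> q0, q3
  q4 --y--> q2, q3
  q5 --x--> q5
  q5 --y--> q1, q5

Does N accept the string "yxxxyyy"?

accepted

Start: {q3}
read y: {q3, q4}
read x: {q0, q3}
read x: {q0, q1, q3}
read x: {q0, q1, q3}
read y: {q3, q4, q5}
read y: {q1, q2, q3, q4, q5}
read y: {q0, q1, q2, q3, q4, q5}
Reachable ∩ accepting = {q1, q3} — nonempty.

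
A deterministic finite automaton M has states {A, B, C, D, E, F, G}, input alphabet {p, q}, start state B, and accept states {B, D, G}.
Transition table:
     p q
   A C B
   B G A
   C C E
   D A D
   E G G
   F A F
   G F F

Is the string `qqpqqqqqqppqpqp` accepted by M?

rejected

B --q--> A
A --q--> B
B --p--> G
G --q--> F
F --q--> F
F --q--> F
F --q--> F
F --q--> F
F --q--> F
F --p--> A
A --p--> C
C --q--> E
E --p--> G
G --q--> F
F --p--> A
End in state A, which is not an accepting state.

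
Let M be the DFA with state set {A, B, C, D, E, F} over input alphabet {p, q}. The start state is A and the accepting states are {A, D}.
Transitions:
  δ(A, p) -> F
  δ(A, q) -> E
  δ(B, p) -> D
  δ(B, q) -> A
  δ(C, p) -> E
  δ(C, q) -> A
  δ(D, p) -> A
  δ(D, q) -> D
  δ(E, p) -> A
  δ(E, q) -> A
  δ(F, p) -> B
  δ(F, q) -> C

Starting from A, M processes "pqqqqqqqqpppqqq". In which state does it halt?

A --p--> F
F --q--> C
C --q--> A
A --q--> E
E --q--> A
A --q--> E
E --q--> A
A --q--> E
E --q--> A
A --p--> F
F --p--> B
B --p--> D
D --q--> D
D --q--> D
D --q--> D

D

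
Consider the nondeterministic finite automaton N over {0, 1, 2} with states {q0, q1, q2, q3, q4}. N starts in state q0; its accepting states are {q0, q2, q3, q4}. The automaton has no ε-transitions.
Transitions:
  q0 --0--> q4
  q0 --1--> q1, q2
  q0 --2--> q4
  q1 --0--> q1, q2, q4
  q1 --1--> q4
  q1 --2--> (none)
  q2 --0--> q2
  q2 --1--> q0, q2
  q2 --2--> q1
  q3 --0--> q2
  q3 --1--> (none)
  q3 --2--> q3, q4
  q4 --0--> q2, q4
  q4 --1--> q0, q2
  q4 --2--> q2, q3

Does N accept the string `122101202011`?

rejected

Start: {q0}
read 1: {q1, q2}
read 2: {q1}
read 2: {}
The reachable set is empty and stays empty for the remaining 9 symbols.
Reachable ∩ accepting = {} — empty.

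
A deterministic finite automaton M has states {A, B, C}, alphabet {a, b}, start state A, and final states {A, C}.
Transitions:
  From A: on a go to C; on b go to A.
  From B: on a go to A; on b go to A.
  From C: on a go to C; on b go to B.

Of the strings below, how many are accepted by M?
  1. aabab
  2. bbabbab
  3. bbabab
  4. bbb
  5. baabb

4

aabab: accepted
bbabbab: rejected
bbabab: accepted
bbb: accepted
baabb: accepted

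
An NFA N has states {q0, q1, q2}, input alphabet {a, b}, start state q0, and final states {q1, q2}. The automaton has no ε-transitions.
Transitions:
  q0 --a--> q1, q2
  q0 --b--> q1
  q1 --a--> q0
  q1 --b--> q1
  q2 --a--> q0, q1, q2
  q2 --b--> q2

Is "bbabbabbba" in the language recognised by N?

rejected

Start: {q0}
read b: {q1}
read b: {q1}
read a: {q0}
read b: {q1}
read b: {q1}
read a: {q0}
read b: {q1}
read b: {q1}
read b: {q1}
read a: {q0}
Reachable ∩ accepting = {} — empty.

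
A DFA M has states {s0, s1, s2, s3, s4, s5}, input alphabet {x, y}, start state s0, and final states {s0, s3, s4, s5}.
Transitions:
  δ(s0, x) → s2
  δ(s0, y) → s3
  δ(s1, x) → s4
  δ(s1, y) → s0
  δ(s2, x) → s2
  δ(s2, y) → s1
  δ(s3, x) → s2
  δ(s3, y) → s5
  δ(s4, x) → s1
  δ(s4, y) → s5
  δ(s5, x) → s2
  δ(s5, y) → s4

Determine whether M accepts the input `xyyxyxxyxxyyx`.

s0 --x--> s2
s2 --y--> s1
s1 --y--> s0
s0 --x--> s2
s2 --y--> s1
s1 --x--> s4
s4 --x--> s1
s1 --y--> s0
s0 --x--> s2
s2 --x--> s2
s2 --y--> s1
s1 --y--> s0
s0 --x--> s2
End in state s2, which is not an accepting state.

rejected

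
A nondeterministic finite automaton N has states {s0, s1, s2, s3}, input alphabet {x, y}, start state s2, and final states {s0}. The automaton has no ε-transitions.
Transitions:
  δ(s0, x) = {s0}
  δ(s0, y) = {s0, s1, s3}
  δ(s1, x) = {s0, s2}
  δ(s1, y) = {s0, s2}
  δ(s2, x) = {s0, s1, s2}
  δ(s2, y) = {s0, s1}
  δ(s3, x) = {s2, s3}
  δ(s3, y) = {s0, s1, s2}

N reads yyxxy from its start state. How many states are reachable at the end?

4

Start: {s2}
read y: {s0, s1}
read y: {s0, s1, s2, s3}
read x: {s0, s1, s2, s3}
read x: {s0, s1, s2, s3}
read y: {s0, s1, s2, s3}
Final reachable set {s0, s1, s2, s3} has 4 states.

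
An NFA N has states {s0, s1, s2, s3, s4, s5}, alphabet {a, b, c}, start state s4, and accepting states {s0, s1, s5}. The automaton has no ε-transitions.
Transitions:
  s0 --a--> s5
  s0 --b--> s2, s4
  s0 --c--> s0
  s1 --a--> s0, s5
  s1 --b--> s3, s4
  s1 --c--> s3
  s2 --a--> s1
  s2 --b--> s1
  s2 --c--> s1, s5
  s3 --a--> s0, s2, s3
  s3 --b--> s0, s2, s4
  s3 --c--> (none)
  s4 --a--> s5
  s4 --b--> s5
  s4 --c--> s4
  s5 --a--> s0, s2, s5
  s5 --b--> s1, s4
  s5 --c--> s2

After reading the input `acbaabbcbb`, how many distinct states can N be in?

Start: {s4}
read a: {s5}
read c: {s2}
read b: {s1}
read a: {s0, s5}
read a: {s0, s2, s5}
read b: {s1, s2, s4}
read b: {s1, s3, s4, s5}
read c: {s2, s3, s4}
read b: {s0, s1, s2, s4, s5}
read b: {s1, s2, s3, s4, s5}
Final reachable set {s1, s2, s3, s4, s5} has 5 states.

5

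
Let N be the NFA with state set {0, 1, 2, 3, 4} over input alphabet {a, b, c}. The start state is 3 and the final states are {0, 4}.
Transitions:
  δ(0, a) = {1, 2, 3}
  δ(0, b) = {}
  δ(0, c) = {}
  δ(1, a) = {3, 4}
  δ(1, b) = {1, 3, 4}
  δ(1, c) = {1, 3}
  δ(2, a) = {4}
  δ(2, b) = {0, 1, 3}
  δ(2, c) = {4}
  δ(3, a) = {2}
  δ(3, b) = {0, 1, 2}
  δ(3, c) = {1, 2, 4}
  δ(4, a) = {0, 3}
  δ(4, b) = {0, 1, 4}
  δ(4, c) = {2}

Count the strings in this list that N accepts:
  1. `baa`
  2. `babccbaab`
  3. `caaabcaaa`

3

`baa`: accepted
`babccbaab`: accepted
`caaabcaaa`: accepted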